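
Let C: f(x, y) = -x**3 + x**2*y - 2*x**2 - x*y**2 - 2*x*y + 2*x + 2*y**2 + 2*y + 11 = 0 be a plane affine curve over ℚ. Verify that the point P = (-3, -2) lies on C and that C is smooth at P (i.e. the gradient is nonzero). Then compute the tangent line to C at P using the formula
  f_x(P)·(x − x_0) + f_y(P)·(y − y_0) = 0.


Tangent line at P: -x - 3*y - 9 = 0.

Step 1: f(-3, -2) = 0, so P lies on C.
Step 2: partial derivatives
  f_x(x, y) = -3*x**2 + 2*x*y - 4*x - y**2 - 2*y + 2, f_y(x, y) = x**2 - 2*x*y - 2*x + 4*y + 2.
  f_x(P) = -1, f_y(P) = -3 (gradient nonzero, so P is smooth).
Step 3: tangent line at P: -1·(x − -3) + -3·(y − -2) = 0.
Expanding: -x - 3*y - 9 = 0.


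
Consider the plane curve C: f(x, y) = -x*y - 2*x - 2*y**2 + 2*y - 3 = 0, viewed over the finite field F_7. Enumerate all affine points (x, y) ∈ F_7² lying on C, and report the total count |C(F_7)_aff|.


Affine F_7-points: {(0, 2), (0, 6), (2, 0), (4, 3), (6, 1), (6, 4)}; count = 6.

For each of the 49 pairs (x, y) ∈ F_7², evaluate f(x, y) mod 7. Record the zeros.
  x = 0: [0↦4, 1↦4, 2↦0, 3↦6, 4↦1, 5↦6, 6↦0]  zeros at y ∈ {2, 6}
  x = 1: [0↦2, 1↦1, 2↦3, 3↦1, 4↦2, 5↦6, 6↦6]  zeros at y ∈ ∅
  x = 2: [0↦0, 1↦5, 2↦6, 3↦3, 4↦3, 5↦6, 6↦5]  zeros at y ∈ {0}
  x = 3: [0↦5, 1↦2, 2↦2, 3↦5, 4↦4, 5↦6, 6↦4]  zeros at y ∈ ∅
  x = 4: [0↦3, 1↦6, 2↦5, 3↦0, 4↦5, 5↦6, 6↦3]  zeros at y ∈ {3}
  x = 5: [0↦1, 1↦3, 2↦1, 3↦2, 4↦6, 5↦6, 6↦2]  zeros at y ∈ ∅
  x = 6: [0↦6, 1↦0, 2↦4, 3↦4, 4↦0, 5↦6, 6↦1]  zeros at y ∈ {1, 4}
Collecting zeros: affine points = {(0, 2), (0, 6), (2, 0), (4, 3), (6, 1), (6, 4)}.
Total count |C(F_7)_aff| = 6.


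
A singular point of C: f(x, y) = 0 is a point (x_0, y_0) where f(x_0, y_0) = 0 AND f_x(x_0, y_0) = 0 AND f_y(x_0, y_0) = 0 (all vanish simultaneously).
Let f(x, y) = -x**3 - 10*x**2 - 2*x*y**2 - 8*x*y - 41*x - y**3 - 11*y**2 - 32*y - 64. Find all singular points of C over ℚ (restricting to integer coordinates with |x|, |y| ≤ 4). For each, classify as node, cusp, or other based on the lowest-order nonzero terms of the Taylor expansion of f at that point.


Singular points: {(-3, -2)}; classification: node.

Compute partial derivatives:
  f_x = -3*x**2 - 20*x - 2*y**2 - 8*y - 41.
  f_y = -4*x*y - 8*x - 3*y**2 - 22*y - 32.
Scan x_0 ∈ {−4, ..., 4}. For each x_0, f_y(x_0, y) is a polynomial in y; find its integer roots y ∈ {−4, ..., 4}, then test f_x and f at those candidates.
  x = -4: f_y(-4, y) = -3*y**2 - 6*y; vanishes at y ∈ {-2, 0}. (-4, -2): f_x = -1 ≠ 0; (-4, 0): f_x = -9 ≠ 0.
  x = -3: f_y(-3, y) = -3*y**2 - 10*y - 8; vanishes at y ∈ {-2}. (-3, -2): f_x = 0, f = 0 — SINGULAR.
  x = -2: f_y(-2, y) = -3*y**2 - 14*y - 16; vanishes at y ∈ {-2}. (-2, -2): f_x = -5 ≠ 0.
  x = -1: f_y(-1, y) = -3*y**2 - 18*y - 24; vanishes at y ∈ {-4, -2}. (-1, -4): f_x = -24 ≠ 0; (-1, -2): f_x = -16 ≠ 0.
  x = 0: f_y(0, y) = -3*y**2 - 22*y - 32; vanishes at y ∈ {-2}. (0, -2): f_x = -33 ≠ 0.
  x = 1: f_y(1, y) = -3*y**2 - 26*y - 40; vanishes at y ∈ {-2}. (1, -2): f_x = -56 ≠ 0.
  x = 2: f_y(2, y) = -3*y**2 - 30*y - 48; vanishes at y ∈ {-2}. (2, -2): f_x = -85 ≠ 0.
  x = 3: f_y(3, y) = -3*y**2 - 34*y - 56; vanishes at y ∈ {-2}. (3, -2): f_x = -120 ≠ 0.
  x = 4: f_y(4, y) = -3*y**2 - 38*y - 64; vanishes at y ∈ {-2}. (4, -2): f_x = -161 ≠ 0.
Only singular point on the grid: (-3, -2).
Classify: substitute x = -3 + u, y = -2 + v and expand: f = -u**3 - u**2 - 2*u*v**2 - v**3 + v**2.
No constant or linear terms (consistent with a singular point). Quadratic part: -u**2 + v**2. Cubic part: -u**3 - 2*u*v**2 - v**3.
The quadratic part v**2 - u**2 = (v − u)(v + u) splits into two distinct linear factors, so there are two distinct tangent lines y − -2 = ±(x − -3) — this is a node (ordinary double point).
Classification: node.


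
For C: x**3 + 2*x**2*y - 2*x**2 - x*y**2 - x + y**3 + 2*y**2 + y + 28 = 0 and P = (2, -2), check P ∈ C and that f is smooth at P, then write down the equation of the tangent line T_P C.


Tangent line at P: -17*x + 21*y + 76 = 0.

Step 1: f(2, -2) = 0, so P lies on C.
Step 2: partial derivatives
  f_x(x, y) = 3*x**2 + 4*x*y - 4*x - y**2 - 1, f_y(x, y) = 2*x**2 - 2*x*y + 3*y**2 + 4*y + 1.
  f_x(P) = -17, f_y(P) = 21 (gradient nonzero, so P is smooth).
Step 3: tangent line at P: -17·(x − 2) + 21·(y − -2) = 0.
Expanding: -17*x + 21*y + 76 = 0.


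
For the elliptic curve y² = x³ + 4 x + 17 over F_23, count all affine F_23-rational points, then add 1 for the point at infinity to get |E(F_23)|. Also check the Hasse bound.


Affine points = {(5, 1), (5, 22), (6, 2), (6, 21), (8, 3), (8, 20), (9, 0), (11, 9), (11, 14), (13, 9), (13, 14), (15, 5), (15, 18), (19, 11), (19, 12), (20, 1), (20, 22), (21, 1), (21, 22), (22, 9), (22, 14)}; affine count = 21; |E(F_23)| = 22.

Discriminant check: Δ ∝ 4a³ + 27b² = 4·4³ + 27·17² = 4·64 + 27·289 ≡ 9 (mod 23). Nonzero ⇒ E is nonsingular.
For each x ∈ F_23, compute rhs = x³ + 4·x + 17 mod 23, then count y ∈ F_23 with y² ≡ rhs.
  x = 0: rhs = 17, matching y values: none (0 points).
  x = 1: rhs = 22, matching y values: none (0 points).
  x = 2: rhs = 10, matching y values: none (0 points).
  x = 3: rhs = 10, matching y values: none (0 points).
  x = 4: rhs = 5, matching y values: none (0 points).
  x = 5: rhs = 1, matching y values: 1, 22 (2 points).
  x = 6: rhs = 4, matching y values: 2, 21 (2 points).
  x = 7: rhs = 20, matching y values: none (0 points).
  x = 8: rhs = 9, matching y values: 3, 20 (2 points).
  x = 9: rhs = 0, matching y values: 0 (1 points).
  x = 10: rhs = 22, matching y values: none (0 points).
  x = 11: rhs = 12, matching y values: 9, 14 (2 points).
  x = 12: rhs = 22, matching y values: none (0 points).
  x = 13: rhs = 12, matching y values: 9, 14 (2 points).
  x = 14: rhs = 11, matching y values: none (0 points).
  x = 15: rhs = 2, matching y values: 5, 18 (2 points).
  x = 16: rhs = 14, matching y values: none (0 points).
  x = 17: rhs = 7, matching y values: none (0 points).
  x = 18: rhs = 10, matching y values: none (0 points).
  x = 19: rhs = 6, matching y values: 11, 12 (2 points).
  x = 20: rhs = 1, matching y values: 1, 22 (2 points).
  x = 21: rhs = 1, matching y values: 1, 22 (2 points).
  x = 22: rhs = 12, matching y values: 9, 14 (2 points).
Total affine count: 21.
Full point count |E(F_23)| = 21 + 1 = 22.
Hasse bound: |22 − (23+1)| = |-2| = 2 ≤ 2√23 ≈ 9.5917 ✓.


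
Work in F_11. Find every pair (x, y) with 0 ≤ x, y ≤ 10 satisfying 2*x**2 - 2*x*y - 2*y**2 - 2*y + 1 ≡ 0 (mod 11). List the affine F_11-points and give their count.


Affine F_11-points: {(0, 2), (0, 8), (2, 2), (2, 6), (4, 0), (4, 6), (7, 0), (7, 3), (8, 5), (8, 8)}; count = 10.

For each of the 121 pairs (x, y) ∈ F_11², evaluate f(x, y) mod 11. Record the zeros.
  x = 0: [0↦1, 1↦8, 2↦0, 3↦10, 4↦5, 5↦7, 6↦5, 7↦10, 8↦0, 9↦8, 10↦1]  zeros at y ∈ {2, 8}
  x = 1: [0↦3, 1↦8, 2↦9, 3↦6, 4↦10, 5↦10, 6↦6, 7↦9, 8↦8, 9↦3, 10↦5]  zeros at y ∈ ∅
  x = 2: [0↦9, 1↦1, 2↦0, 3↦6, 4↦8, 5↦6, 6↦0, 7↦1, 8↦9, 9↦2, 10↦2]  zeros at y ∈ {2, 6}
  x = 3: [0↦8, 1↦9, 2↦6, 3↦10, 4↦10, 5↦6, 6↦9, 7↦8, 8↦3, 9↦5, 10↦3]  zeros at y ∈ ∅
  x = 4: [0↦0, 1↦10, 2↦5, 3↦7, 4↦5, 5↦10, 6↦0, 7↦8, 8↦1, 9↦1, 10↦8]  zeros at y ∈ {0, 6}
  x = 5: [0↦7, 1↦4, 2↦8, 3↦8, 4↦4, 5↦7, 6↦6, 7↦1, 8↦3, 9↦1, 10↦6]  zeros at y ∈ ∅
  x = 6: [0↦7, 1↦2, 2↦4, 3↦2, 4↦7, 5↦8, 6↦5, 7↦9, 8↦9, 9↦5, 10↦8]  zeros at y ∈ ∅
  x = 7: [0↦0, 1↦4, 2↦4, 3↦0, 4↦3, 5↦2, 6↦8, 7↦10, 8↦8, 9↦2, 10↦3]  zeros at y ∈ {0, 3}
  x = 8: [0↦8, 1↦10, 2↦8, 3↦2, 4↦3, 5↦0, 6↦4, 7↦4, 8↦0, 9↦3, 10↦2]  zeros at y ∈ {5, 8}
  x = 9: [0↦9, 1↦9, 2↦5, 3↦8, 4↦7, 5↦2, 6↦4, 7↦2, 8↦7, 9↦8, 10↦5]  zeros at y ∈ ∅
  x = 10: [0↦3, 1↦1, 2↦6, 3↦7, 4↦4, 5↦8, 6↦8, 7↦4, 8↦7, 9↦6, 10↦1]  zeros at y ∈ ∅
Collecting zeros: affine points = {(0, 2), (0, 8), (2, 2), (2, 6), (4, 0), (4, 6), (7, 0), (7, 3), (8, 5), (8, 8)}.
Total count |C(F_11)_aff| = 10.


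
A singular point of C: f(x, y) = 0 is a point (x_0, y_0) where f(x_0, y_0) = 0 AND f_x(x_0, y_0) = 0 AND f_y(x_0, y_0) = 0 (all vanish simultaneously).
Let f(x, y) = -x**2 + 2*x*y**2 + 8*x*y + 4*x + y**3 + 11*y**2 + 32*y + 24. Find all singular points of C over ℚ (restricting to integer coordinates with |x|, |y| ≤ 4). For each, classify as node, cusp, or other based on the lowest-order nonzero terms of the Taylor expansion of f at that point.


Singular points: {(-2, -2)}; classification: node.

Compute partial derivatives:
  f_x = -2*x + 2*y**2 + 8*y + 4.
  f_y = 4*x*y + 8*x + 3*y**2 + 22*y + 32.
Scan x_0 ∈ {−4, ..., 4}. For each x_0, f_y(x_0, y) is a polynomial in y; find its integer roots y ∈ {−4, ..., 4}, then test f_x and f at those candidates.
  x = -4: f_y(-4, y) = 3*y**2 + 6*y; vanishes at y ∈ {-2, 0}. (-4, -2): f_x = 4 ≠ 0; (-4, 0): f_x = 12 ≠ 0.
  x = -3: f_y(-3, y) = 3*y**2 + 10*y + 8; vanishes at y ∈ {-2}. (-3, -2): f_x = 2 ≠ 0.
  x = -2: f_y(-2, y) = 3*y**2 + 14*y + 16; vanishes at y ∈ {-2}. (-2, -2): f_x = 0, f = 0 — SINGULAR.
  x = -1: f_y(-1, y) = 3*y**2 + 18*y + 24; vanishes at y ∈ {-4, -2}. (-1, -4): f_x = 6 ≠ 0; (-1, -2): f_x = -2 ≠ 0.
  x = 0: f_y(0, y) = 3*y**2 + 22*y + 32; vanishes at y ∈ {-2}. (0, -2): f_x = -4 ≠ 0.
  x = 1: f_y(1, y) = 3*y**2 + 26*y + 40; vanishes at y ∈ {-2}. (1, -2): f_x = -6 ≠ 0.
  x = 2: f_y(2, y) = 3*y**2 + 30*y + 48; vanishes at y ∈ {-2}. (2, -2): f_x = -8 ≠ 0.
  x = 3: f_y(3, y) = 3*y**2 + 34*y + 56; vanishes at y ∈ {-2}. (3, -2): f_x = -10 ≠ 0.
  x = 4: f_y(4, y) = 3*y**2 + 38*y + 64; vanishes at y ∈ {-2}. (4, -2): f_x = -12 ≠ 0.
Only singular point on the grid: (-2, -2).
Classify: substitute x = -2 + u, y = -2 + v and expand: f = -u**2 + 2*u*v**2 + v**3 + v**2.
No constant or linear terms (consistent with a singular point). Quadratic part: -u**2 + v**2. Cubic part: 2*u*v**2 + v**3.
The quadratic part v**2 - u**2 = (v − u)(v + u) splits into two distinct linear factors, so there are two distinct tangent lines y − -2 = ±(x − -2) — this is a node (ordinary double point).
Classification: node.


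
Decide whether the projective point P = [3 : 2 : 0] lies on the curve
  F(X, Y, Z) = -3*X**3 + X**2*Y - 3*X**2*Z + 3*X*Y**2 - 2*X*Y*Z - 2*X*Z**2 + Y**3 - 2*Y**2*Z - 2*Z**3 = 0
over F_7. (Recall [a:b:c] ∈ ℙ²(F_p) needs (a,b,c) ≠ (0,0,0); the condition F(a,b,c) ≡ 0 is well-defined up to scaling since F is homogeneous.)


F(3,2,0) ≡ 2 (mod 7); P is NOT on the curve.

Evaluate F(3, 2, 0) term-by-term (mod 7).
  -3*X**3 ↦ -3·27·1·1 = -81
  X**2*Y ↦ 1·9·2·1 = 18
  -3*X**2*Z ↦ -3·9·1·0 = 0
  3*X*Y**2 ↦ 3·3·4·1 = 36
  -2*X*Y*Z ↦ -2·3·2·0 = 0
  -2*X*Z**2 ↦ -2·3·1·0 = 0
  Y**3 ↦ 1·1·8·1 = 8
  -2*Y**2*Z ↦ -2·1·4·0 = 0
  -2*Z**3 ↦ -2·1·1·0 = 0
Sum: F(3, 2, 0) = (-81) + (18) + (0) + (36) + (0) + (0) + (8) + (0) + (0) = -19.
Reducing mod 7: -19 ≡ 2 (mod 7).
Since F(a, b, c) ≡ 2 ≠ 0 (mod 7), P does NOT lie on the curve.


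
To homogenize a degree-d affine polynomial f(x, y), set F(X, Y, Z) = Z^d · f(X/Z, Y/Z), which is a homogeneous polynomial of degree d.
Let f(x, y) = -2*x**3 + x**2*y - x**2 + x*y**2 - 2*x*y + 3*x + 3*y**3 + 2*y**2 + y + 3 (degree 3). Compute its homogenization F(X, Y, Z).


F(X, Y, Z) = -2*X**3 + X**2*Y - X**2*Z + X*Y**2 - 2*X*Y*Z + 3*X*Z**2 + 3*Y**3 + 2*Y**2*Z + Y*Z**2 + 3*Z**3

deg(f) = 3.
Substitute x = X/Z, y = Y/Z into f, then multiply by Z^3.
  monomial -2·x^3·y^0 ↦ -2·X^3·Y^0·Z^0.
  monomial 1·x^2·y^1 ↦ 1·X^2·Y^1·Z^0.
  monomial -1·x^2·y^0 ↦ -1·X^2·Y^0·Z^1.
  monomial 1·x^1·y^2 ↦ 1·X^1·Y^2·Z^0.
  monomial -2·x^1·y^1 ↦ -2·X^1·Y^1·Z^1.
  monomial 3·x^1·y^0 ↦ 3·X^1·Y^0·Z^2.
  monomial 3·x^0·y^3 ↦ 3·X^0·Y^3·Z^0.
  monomial 2·x^0·y^2 ↦ 2·X^0·Y^2·Z^1.
  monomial 1·x^0·y^1 ↦ 1·X^0·Y^1·Z^2.
  monomial 3·x^0·y^0 ↦ 3·X^0·Y^0·Z^3.
Collecting: F(X, Y, Z) = -2*X**3 + X**2*Y - X**2*Z + X*Y**2 - 2*X*Y*Z + 3*X*Z**2 + 3*Y**3 + 2*Y**2*Z + Y*Z**2 + 3*Z**3.


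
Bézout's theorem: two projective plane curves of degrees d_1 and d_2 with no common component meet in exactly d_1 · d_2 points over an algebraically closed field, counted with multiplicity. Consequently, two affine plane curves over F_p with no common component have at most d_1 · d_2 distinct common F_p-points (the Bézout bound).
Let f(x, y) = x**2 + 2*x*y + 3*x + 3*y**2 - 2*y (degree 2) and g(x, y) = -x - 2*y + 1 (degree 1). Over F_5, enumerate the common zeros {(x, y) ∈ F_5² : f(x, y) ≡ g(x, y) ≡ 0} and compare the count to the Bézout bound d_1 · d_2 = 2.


Common zeros: ∅; count = 0; Bézout bound = 2.

deg(f) = 2, deg(g) = 1, so Bézout bound = 2.
Scan x ∈ F_5. For each x, list the y ∈ F_5 with f(x, y) ≡ 0 and those with g(x, y) ≡ 0 (mod 5); the common zeros in that column are the intersection.
  x = 0: f ≡ 0 at y ∈ {0, 4}; g ≡ 0 at y ∈ {3}; common: ∅.
  x = 1: f ≡ 0 at y ∈ ∅; g ≡ 0 at y ∈ {0}; common: ∅.
  x = 2: f ≡ 0 at y ∈ {0, 1}; g ≡ 0 at y ∈ {2}; common: ∅.
  x = 3: f ≡ 0 at y ∈ {1}; g ≡ 0 at y ∈ {4}; common: ∅.
  x = 4: f ≡ 0 at y ∈ {4}; g ≡ 0 at y ∈ {1}; common: ∅.
Collecting: common zeros = ∅, so the count is 0.
Comparison with the Bézout bound: 0 ≤ 2 = deg(f)·deg(g), as expected for curves with no common component (the affine F_5-count falls short of the bound because intersections may lie at infinity, over extension fields, or carry multiplicity).


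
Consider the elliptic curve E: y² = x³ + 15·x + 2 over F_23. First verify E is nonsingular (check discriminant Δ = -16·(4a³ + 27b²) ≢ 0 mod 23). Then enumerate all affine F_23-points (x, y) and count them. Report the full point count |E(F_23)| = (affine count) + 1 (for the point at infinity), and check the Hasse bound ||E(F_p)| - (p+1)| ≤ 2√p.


Affine points = {(0, 5), (0, 18), (1, 8), (1, 15), (5, 8), (5, 15), (6, 3), (6, 20), (7, 6), (7, 17), (8, 6), (8, 17), (10, 5), (10, 18), (11, 7), (11, 16), (12, 1), (12, 22), (13, 5), (13, 18), (14, 9), (14, 14), (17, 8), (17, 15), (18, 3), (18, 20), (19, 4), (19, 19), (22, 3), (22, 20)}; affine count = 30; |E(F_23)| = 31.

Discriminant check: Δ ∝ 4a³ + 27b² = 4·15³ + 27·2² = 4·3375 + 27·4 ≡ 15 (mod 23). Nonzero ⇒ E is nonsingular.
For each x ∈ F_23, compute rhs = x³ + 15·x + 2 mod 23, then count y ∈ F_23 with y² ≡ rhs.
  x = 0: rhs = 2, matching y values: 5, 18 (2 points).
  x = 1: rhs = 18, matching y values: 8, 15 (2 points).
  x = 2: rhs = 17, matching y values: none (0 points).
  x = 3: rhs = 5, matching y values: none (0 points).
  x = 4: rhs = 11, matching y values: none (0 points).
  x = 5: rhs = 18, matching y values: 8, 15 (2 points).
  x = 6: rhs = 9, matching y values: 3, 20 (2 points).
  x = 7: rhs = 13, matching y values: 6, 17 (2 points).
  x = 8: rhs = 13, matching y values: 6, 17 (2 points).
  x = 9: rhs = 15, matching y values: none (0 points).
  x = 10: rhs = 2, matching y values: 5, 18 (2 points).
  x = 11: rhs = 3, matching y values: 7, 16 (2 points).
  x = 12: rhs = 1, matching y values: 1, 22 (2 points).
  x = 13: rhs = 2, matching y values: 5, 18 (2 points).
  x = 14: rhs = 12, matching y values: 9, 14 (2 points).
  x = 15: rhs = 14, matching y values: none (0 points).
  x = 16: rhs = 14, matching y values: none (0 points).
  x = 17: rhs = 18, matching y values: 8, 15 (2 points).
  x = 18: rhs = 9, matching y values: 3, 20 (2 points).
  x = 19: rhs = 16, matching y values: 4, 19 (2 points).
  x = 20: rhs = 22, matching y values: none (0 points).
  x = 21: rhs = 10, matching y values: none (0 points).
  x = 22: rhs = 9, matching y values: 3, 20 (2 points).
Total affine count: 30.
Full point count |E(F_23)| = 30 + 1 = 31.
Hasse bound: |31 − (23+1)| = |7| = 7 ≤ 2√23 ≈ 9.5917 ✓.


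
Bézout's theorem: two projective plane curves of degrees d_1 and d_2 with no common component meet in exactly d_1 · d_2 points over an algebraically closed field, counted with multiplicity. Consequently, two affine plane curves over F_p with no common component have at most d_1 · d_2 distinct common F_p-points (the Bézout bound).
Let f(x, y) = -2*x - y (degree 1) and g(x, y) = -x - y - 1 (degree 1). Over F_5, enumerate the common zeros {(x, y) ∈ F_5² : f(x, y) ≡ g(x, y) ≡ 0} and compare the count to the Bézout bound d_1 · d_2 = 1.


Common zeros: {(1, 3)}; count = 1; Bézout bound = 1.

deg(f) = 1, deg(g) = 1, so Bézout bound = 1.
Scan x ∈ F_5. For each x, list the y ∈ F_5 with f(x, y) ≡ 0 and those with g(x, y) ≡ 0 (mod 5); the common zeros in that column are the intersection.
  x = 0: f ≡ 0 at y ∈ {0}; g ≡ 0 at y ∈ {4}; common: ∅.
  x = 1: f ≡ 0 at y ∈ {3}; g ≡ 0 at y ∈ {3}; common: {3}.
  x = 2: f ≡ 0 at y ∈ {1}; g ≡ 0 at y ∈ {2}; common: ∅.
  x = 3: f ≡ 0 at y ∈ {4}; g ≡ 0 at y ∈ {1}; common: ∅.
  x = 4: f ≡ 0 at y ∈ {2}; g ≡ 0 at y ∈ {0}; common: ∅.
Collecting: common zeros = {(1, 3)}, so the count is 1.
Comparison with the Bézout bound: 1 ≤ 1 = deg(f)·deg(g), as expected for curves with no common component (the bound is attained).


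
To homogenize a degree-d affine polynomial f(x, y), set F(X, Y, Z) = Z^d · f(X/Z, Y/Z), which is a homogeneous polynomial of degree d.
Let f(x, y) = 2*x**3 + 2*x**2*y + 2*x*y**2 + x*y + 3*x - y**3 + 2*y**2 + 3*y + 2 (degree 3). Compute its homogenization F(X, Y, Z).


F(X, Y, Z) = 2*X**3 + 2*X**2*Y + 2*X*Y**2 + X*Y*Z + 3*X*Z**2 - Y**3 + 2*Y**2*Z + 3*Y*Z**2 + 2*Z**3

deg(f) = 3.
Substitute x = X/Z, y = Y/Z into f, then multiply by Z^3.
  monomial 2·x^3·y^0 ↦ 2·X^3·Y^0·Z^0.
  monomial 2·x^2·y^1 ↦ 2·X^2·Y^1·Z^0.
  monomial 2·x^1·y^2 ↦ 2·X^1·Y^2·Z^0.
  monomial 1·x^1·y^1 ↦ 1·X^1·Y^1·Z^1.
  monomial 3·x^1·y^0 ↦ 3·X^1·Y^0·Z^2.
  monomial -1·x^0·y^3 ↦ -1·X^0·Y^3·Z^0.
  monomial 2·x^0·y^2 ↦ 2·X^0·Y^2·Z^1.
  monomial 3·x^0·y^1 ↦ 3·X^0·Y^1·Z^2.
  monomial 2·x^0·y^0 ↦ 2·X^0·Y^0·Z^3.
Collecting: F(X, Y, Z) = 2*X**3 + 2*X**2*Y + 2*X*Y**2 + X*Y*Z + 3*X*Z**2 - Y**3 + 2*Y**2*Z + 3*Y*Z**2 + 2*Z**3.


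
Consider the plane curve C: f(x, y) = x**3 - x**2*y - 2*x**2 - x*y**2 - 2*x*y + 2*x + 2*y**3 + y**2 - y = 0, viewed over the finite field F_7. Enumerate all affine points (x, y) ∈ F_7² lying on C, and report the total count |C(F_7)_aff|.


Affine F_7-points: {(0, 0), (0, 4), (0, 6), (1, 5), (4, 1)}; count = 5.

For each of the 49 pairs (x, y) ∈ F_7², evaluate f(x, y) mod 7. Record the zeros.
  x = 0: [0↦0, 1↦2, 2↦4, 3↦4, 4↦0, 5↦4, 6↦0]  zeros at y ∈ {0, 4, 6}
  x = 1: [0↦1, 1↦6, 2↦2, 3↦1, 4↦1, 5↦0, 6↦3]  zeros at y ∈ {5}
  x = 2: [0↦4, 1↦3, 2↦5, 3↦1, 4↦3, 5↦2, 6↦3]  zeros at y ∈ ∅
  x = 3: [0↦1, 1↦6, 2↦5, 3↦3, 4↦5, 5↦2, 6↦6]  zeros at y ∈ ∅
  x = 4: [0↦5, 1↦0, 2↦1, 3↦6, 4↦6, 5↦6, 6↦4]  zeros at y ∈ {1}
  x = 5: [0↦1, 1↦5, 2↦6, 3↦2, 4↦5, 5↦6, 6↦3]  zeros at y ∈ ∅
  x = 6: [0↦2, 1↦6, 2↦5, 3↦4, 4↦1, 5↦1, 6↦2]  zeros at y ∈ ∅
Collecting zeros: affine points = {(0, 0), (0, 4), (0, 6), (1, 5), (4, 1)}.
Total count |C(F_7)_aff| = 5.


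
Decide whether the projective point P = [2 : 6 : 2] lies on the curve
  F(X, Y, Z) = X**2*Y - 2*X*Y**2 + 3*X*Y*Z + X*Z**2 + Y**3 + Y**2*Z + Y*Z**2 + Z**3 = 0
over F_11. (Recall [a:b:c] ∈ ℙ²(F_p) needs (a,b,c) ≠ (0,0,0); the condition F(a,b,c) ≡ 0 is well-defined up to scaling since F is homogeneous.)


F(2,6,2) ≡ 5 (mod 11); P is NOT on the curve.

Evaluate F(2, 6, 2) term-by-term (mod 11).
  X**2*Y ↦ 1·4·6·1 = 24
  -2*X*Y**2 ↦ -2·2·36·1 = -144
  3*X*Y*Z ↦ 3·2·6·2 = 72
  X*Z**2 ↦ 1·2·1·4 = 8
  Y**3 ↦ 1·1·216·1 = 216
  Y**2*Z ↦ 1·1·36·2 = 72
  Y*Z**2 ↦ 1·1·6·4 = 24
  Z**3 ↦ 1·1·1·8 = 8
Sum: F(2, 6, 2) = (24) + (-144) + (72) + (8) + (216) + (72) + (24) + (8) = 280.
Reducing mod 11: 280 ≡ 5 (mod 11).
Since F(a, b, c) ≡ 5 ≠ 0 (mod 11), P does NOT lie on the curve.


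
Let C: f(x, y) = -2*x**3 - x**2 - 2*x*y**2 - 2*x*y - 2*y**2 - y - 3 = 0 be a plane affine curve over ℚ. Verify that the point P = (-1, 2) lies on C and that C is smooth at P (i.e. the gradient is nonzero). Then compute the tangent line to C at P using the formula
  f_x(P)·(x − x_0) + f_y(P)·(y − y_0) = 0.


Tangent line at P: -16*x + y - 18 = 0.

Step 1: f(-1, 2) = 0, so P lies on C.
Step 2: partial derivatives
  f_x(x, y) = -6*x**2 - 2*x - 2*y**2 - 2*y, f_y(x, y) = -4*x*y - 2*x - 4*y - 1.
  f_x(P) = -16, f_y(P) = 1 (gradient nonzero, so P is smooth).
Step 3: tangent line at P: -16·(x − -1) + 1·(y − 2) = 0.
Expanding: -16*x + y - 18 = 0.


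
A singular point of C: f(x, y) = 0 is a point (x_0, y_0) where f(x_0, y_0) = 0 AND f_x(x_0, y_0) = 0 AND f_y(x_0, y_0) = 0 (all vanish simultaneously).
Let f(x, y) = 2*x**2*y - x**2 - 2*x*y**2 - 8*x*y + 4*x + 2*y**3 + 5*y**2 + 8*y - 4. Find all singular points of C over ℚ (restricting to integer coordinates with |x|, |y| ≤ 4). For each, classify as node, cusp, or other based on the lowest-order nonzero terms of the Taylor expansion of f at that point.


Singular points: {(2, 0)}; classification: node.

Compute partial derivatives:
  f_x = 4*x*y - 2*x - 2*y**2 - 8*y + 4.
  f_y = 2*x**2 - 4*x*y - 8*x + 6*y**2 + 10*y + 8.
Scan x_0 ∈ {−4, ..., 4}. For each x_0, f_y(x_0, y) is a polynomial in y; find its integer roots y ∈ {−4, ..., 4}, then test f_x and f at those candidates.
  x = -4: f_y(-4, y) = 6*y**2 + 26*y + 72; no integer root y with |y| ≤ 4.
  x = -3: f_y(-3, y) = 6*y**2 + 22*y + 50; no integer root y with |y| ≤ 4.
  x = -2: f_y(-2, y) = 6*y**2 + 18*y + 32; no integer root y with |y| ≤ 4.
  x = -1: f_y(-1, y) = 6*y**2 + 14*y + 18; no integer root y with |y| ≤ 4.
  x = 0: f_y(0, y) = 6*y**2 + 10*y + 8; no integer root y with |y| ≤ 4.
  x = 1: f_y(1, y) = 6*y**2 + 6*y + 2; no integer root y with |y| ≤ 4.
  x = 2: f_y(2, y) = 6*y**2 + 2*y; vanishes at y ∈ {0}. (2, 0): f_x = 0, f = 0 — SINGULAR.
  x = 3: f_y(3, y) = 6*y**2 - 2*y + 2; no integer root y with |y| ≤ 4.
  x = 4: f_y(4, y) = 6*y**2 - 6*y + 8; no integer root y with |y| ≤ 4.
Only singular point on the grid: (2, 0).
Classify: substitute x = 2 + u, y = 0 + v and expand: f = 2*u**2*v - u**2 - 2*u*v**2 + 2*v**3 + v**2.
No constant or linear terms (consistent with a singular point). Quadratic part: -u**2 + v**2. Cubic part: 2*u**2*v - 2*u*v**2 + 2*v**3.
The quadratic part v**2 - u**2 = (v − u)(v + u) splits into two distinct linear factors, so there are two distinct tangent lines y − 0 = ±(x − 2) — this is a node (ordinary double point).
Classification: node.


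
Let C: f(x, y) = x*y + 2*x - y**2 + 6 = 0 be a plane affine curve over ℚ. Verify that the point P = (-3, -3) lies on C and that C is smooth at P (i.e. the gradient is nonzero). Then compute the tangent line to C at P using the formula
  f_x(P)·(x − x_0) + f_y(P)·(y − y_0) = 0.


Tangent line at P: -x + 3*y + 6 = 0.

Step 1: f(-3, -3) = 0, so P lies on C.
Step 2: partial derivatives
  f_x(x, y) = y + 2, f_y(x, y) = x - 2*y.
  f_x(P) = -1, f_y(P) = 3 (gradient nonzero, so P is smooth).
Step 3: tangent line at P: -1·(x − -3) + 3·(y − -3) = 0.
Expanding: -x + 3*y + 6 = 0.


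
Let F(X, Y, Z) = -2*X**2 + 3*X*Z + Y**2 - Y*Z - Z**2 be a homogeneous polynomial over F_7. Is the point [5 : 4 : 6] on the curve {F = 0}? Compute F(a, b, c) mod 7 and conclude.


F(5,4,6) ≡ 3 (mod 7); P is NOT on the curve.

Evaluate F(5, 4, 6) term-by-term (mod 7).
  -2*X**2 ↦ -2·25·1·1 = -50
  3*X*Z ↦ 3·5·1·6 = 90
  Y**2 ↦ 1·1·16·1 = 16
  -Y*Z ↦ -1·1·4·6 = -24
  -Z**2 ↦ -1·1·1·36 = -36
Sum: F(5, 4, 6) = (-50) + (90) + (16) + (-24) + (-36) = -4.
Reducing mod 7: -4 ≡ 3 (mod 7).
Since F(a, b, c) ≡ 3 ≠ 0 (mod 7), P does NOT lie on the curve.


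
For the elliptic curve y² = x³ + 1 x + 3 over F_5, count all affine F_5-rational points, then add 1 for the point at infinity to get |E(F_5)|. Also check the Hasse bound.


Affine points = {(1, 0), (4, 1), (4, 4)}; affine count = 3; |E(F_5)| = 4.

Discriminant check: Δ ∝ 4a³ + 27b² = 4·1³ + 27·3² = 4·1 + 27·9 ≡ 2 (mod 5). Nonzero ⇒ E is nonsingular.
For each x ∈ F_5, compute rhs = x³ + 1·x + 3 mod 5, then count y ∈ F_5 with y² ≡ rhs.
  x = 0: rhs = 3, matching y values: none (0 points).
  x = 1: rhs = 0, matching y values: 0 (1 points).
  x = 2: rhs = 3, matching y values: none (0 points).
  x = 3: rhs = 3, matching y values: none (0 points).
  x = 4: rhs = 1, matching y values: 1, 4 (2 points).
Total affine count: 3.
Full point count |E(F_5)| = 3 + 1 = 4.
Hasse bound: |4 − (5+1)| = |-2| = 2 ≤ 2√5 ≈ 4.4721 ✓.


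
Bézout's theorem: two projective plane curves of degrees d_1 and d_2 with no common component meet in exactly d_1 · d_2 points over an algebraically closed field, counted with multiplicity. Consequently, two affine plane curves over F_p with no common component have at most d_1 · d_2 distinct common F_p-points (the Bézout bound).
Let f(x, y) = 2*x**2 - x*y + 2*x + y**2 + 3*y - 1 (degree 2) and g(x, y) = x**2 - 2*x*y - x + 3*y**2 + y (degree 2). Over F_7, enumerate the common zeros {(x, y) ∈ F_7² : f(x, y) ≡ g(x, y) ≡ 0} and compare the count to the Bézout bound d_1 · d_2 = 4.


Common zeros: ∅; count = 0; Bézout bound = 4.

deg(f) = 2, deg(g) = 2, so Bézout bound = 4.
Scan x ∈ F_7. For each x, list the y ∈ F_7 with f(x, y) ≡ 0 and those with g(x, y) ≡ 0 (mod 7); the common zeros in that column are the intersection.
  x = 0: f ≡ 0 at y ∈ ∅; g ≡ 0 at y ∈ {0, 2}; common: ∅.
  x = 1: f ≡ 0 at y ∈ ∅; g ≡ 0 at y ∈ {0, 5}; common: ∅.
  x = 2: f ≡ 0 at y ∈ ∅; g ≡ 0 at y ∈ ∅; common: ∅.
  x = 3: f ≡ 0 at y ∈ ∅; g ≡ 0 at y ∈ {5, 6}; common: ∅.
  x = 4: f ≡ 0 at y ∈ ∅; g ≡ 0 at y ∈ ∅; common: ∅.
  x = 5: f ≡ 0 at y ∈ ∅; g ≡ 0 at y ∈ {1, 2}; common: ∅.
  x = 6: f ≡ 0 at y ∈ ∅; g ≡ 0 at y ∈ ∅; common: ∅.
Collecting: common zeros = ∅, so the count is 0.
Comparison with the Bézout bound: 0 ≤ 4 = deg(f)·deg(g), as expected for curves with no common component (the affine F_7-count falls short of the bound because intersections may lie at infinity, over extension fields, or carry multiplicity).


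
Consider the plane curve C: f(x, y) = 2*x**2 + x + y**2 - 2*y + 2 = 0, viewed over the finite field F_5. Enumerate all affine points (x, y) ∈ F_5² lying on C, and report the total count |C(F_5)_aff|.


Affine F_5-points: {(0, 3), (0, 4), (1, 0), (1, 2), (2, 3), (2, 4)}; count = 6.

For each of the 25 pairs (x, y) ∈ F_5², evaluate f(x, y) mod 5. Record the zeros.
  x = 0: [0↦2, 1↦1, 2↦2, 3↦0, 4↦0]  zeros at y ∈ {3, 4}
  x = 1: [0↦0, 1↦4, 2↦0, 3↦3, 4↦3]  zeros at y ∈ {0, 2}
  x = 2: [0↦2, 1↦1, 2↦2, 3↦0, 4↦0]  zeros at y ∈ {3, 4}
  x = 3: [0↦3, 1↦2, 2↦3, 3↦1, 4↦1]  zeros at y ∈ ∅
  x = 4: [0↦3, 1↦2, 2↦3, 3↦1, 4↦1]  zeros at y ∈ ∅
Collecting zeros: affine points = {(0, 3), (0, 4), (1, 0), (1, 2), (2, 3), (2, 4)}.
Total count |C(F_5)_aff| = 6.


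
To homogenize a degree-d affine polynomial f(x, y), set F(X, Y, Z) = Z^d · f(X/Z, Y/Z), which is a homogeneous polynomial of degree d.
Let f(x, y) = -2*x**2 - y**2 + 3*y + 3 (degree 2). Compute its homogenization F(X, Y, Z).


F(X, Y, Z) = -2*X**2 - Y**2 + 3*Y*Z + 3*Z**2

deg(f) = 2.
Substitute x = X/Z, y = Y/Z into f, then multiply by Z^2.
  monomial -2·x^2·y^0 ↦ -2·X^2·Y^0·Z^0.
  monomial -1·x^0·y^2 ↦ -1·X^0·Y^2·Z^0.
  monomial 3·x^0·y^1 ↦ 3·X^0·Y^1·Z^1.
  monomial 3·x^0·y^0 ↦ 3·X^0·Y^0·Z^2.
Collecting: F(X, Y, Z) = -2*X**2 - Y**2 + 3*Y*Z + 3*Z**2.


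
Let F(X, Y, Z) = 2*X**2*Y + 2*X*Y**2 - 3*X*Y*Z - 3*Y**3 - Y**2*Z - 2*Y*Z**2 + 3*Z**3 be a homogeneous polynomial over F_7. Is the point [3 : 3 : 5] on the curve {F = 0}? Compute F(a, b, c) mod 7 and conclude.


F(3,3,5) ≡ 2 (mod 7); P is NOT on the curve.

Evaluate F(3, 3, 5) term-by-term (mod 7).
  2*X**2*Y ↦ 2·9·3·1 = 54
  2*X*Y**2 ↦ 2·3·9·1 = 54
  -3*X*Y*Z ↦ -3·3·3·5 = -135
  -3*Y**3 ↦ -3·1·27·1 = -81
  -Y**2*Z ↦ -1·1·9·5 = -45
  -2*Y*Z**2 ↦ -2·1·3·25 = -150
  3*Z**3 ↦ 3·1·1·125 = 375
Sum: F(3, 3, 5) = (54) + (54) + (-135) + (-81) + (-45) + (-150) + (375) = 72.
Reducing mod 7: 72 ≡ 2 (mod 7).
Since F(a, b, c) ≡ 2 ≠ 0 (mod 7), P does NOT lie on the curve.


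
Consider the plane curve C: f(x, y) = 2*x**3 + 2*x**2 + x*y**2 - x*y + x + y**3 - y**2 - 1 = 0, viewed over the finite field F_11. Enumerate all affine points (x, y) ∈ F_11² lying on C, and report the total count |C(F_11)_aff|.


Affine F_11-points: {(0, 5), (2, 2), (2, 3), (2, 5), (3, 3), (5, 3), (6, 6), (8, 5), (9, 0), (9, 1), (9, 2), (10, 2)}; count = 12.

For each of the 121 pairs (x, y) ∈ F_11², evaluate f(x, y) mod 11. Record the zeros.
  x = 0: [0↦10, 1↦10, 2↦3, 3↦6, 4↦3, 5↦0, 6↦3, 7↦7, 8↦7, 9↦9, 10↦8]  zeros at y ∈ {5}
  x = 1: [0↦4, 1↦4, 2↦10, 3↦6, 4↦9, 5↦3, 6↦5, 7↦10, 8↦2, 9↦9, 10↦4]  zeros at y ∈ ∅
  x = 2: [0↦3, 1↦3, 2↦0, 3↦0, 4↦9, 5↦0, 6↦1, 7↦7, 8↦2, 9↦3, 10↦5]  zeros at y ∈ {2, 3, 5}
  x = 3: [0↦8, 1↦8, 2↦7, 3↦0, 4↦4, 5↦3, 6↦3, 7↦10, 8↦8, 9↦3, 10↦1]  zeros at y ∈ {3}
  x = 4: [0↦9, 1↦9, 2↦10, 3↦7, 4↦6, 5↦2, 6↦1, 7↦9, 8↦10, 9↦10, 10↦4]  zeros at y ∈ ∅
  x = 5: [0↦7, 1↦7, 2↦10, 3↦0, 4↦5, 5↦9, 6↦7, 7↦5, 8↦9, 9↦3, 10↦4]  zeros at y ∈ {3}
  x = 6: [0↦3, 1↦3, 2↦8, 3↦2, 4↦2, 5↦3, 6↦0, 7↦10, 8↦6, 9↦5, 10↦2]  zeros at y ∈ {6}
  x = 7: [0↦9, 1↦9, 2↦5, 3↦3, 4↦9, 5↦7, 6↦3, 7↦3, 8↦2, 9↦6, 10↦10]  zeros at y ∈ ∅
  x = 8: [0↦4, 1↦4, 2↦2, 3↦4, 4↦5, 5↦0, 6↦6, 7↦7, 8↦9, 9↦7, 10↦7]  zeros at y ∈ {5}
  x = 9: [0↦0, 1↦0, 2↦0, 3↦6, 4↦2, 5↦5, 6↦10, 7↦1, 8↦6, 9↦9, 10↦5]  zeros at y ∈ {0, 1, 2}
  x = 10: [0↦9, 1↦9, 2↦0, 3↦10, 4↦1, 5↦1, 6↦5, 7↦8, 8↦5, 9↦2, 10↦5]  zeros at y ∈ {2}
Collecting zeros: affine points = {(0, 5), (2, 2), (2, 3), (2, 5), (3, 3), (5, 3), (6, 6), (8, 5), (9, 0), (9, 1), (9, 2), (10, 2)}.
Total count |C(F_11)_aff| = 12.


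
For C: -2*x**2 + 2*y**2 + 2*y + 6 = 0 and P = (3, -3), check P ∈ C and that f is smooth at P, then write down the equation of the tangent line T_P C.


Tangent line at P: -12*x - 10*y + 6 = 0.

Step 1: f(3, -3) = 0, so P lies on C.
Step 2: partial derivatives
  f_x(x, y) = -4*x, f_y(x, y) = 4*y + 2.
  f_x(P) = -12, f_y(P) = -10 (gradient nonzero, so P is smooth).
Step 3: tangent line at P: -12·(x − 3) + -10·(y − -3) = 0.
Expanding: -12*x - 10*y + 6 = 0.


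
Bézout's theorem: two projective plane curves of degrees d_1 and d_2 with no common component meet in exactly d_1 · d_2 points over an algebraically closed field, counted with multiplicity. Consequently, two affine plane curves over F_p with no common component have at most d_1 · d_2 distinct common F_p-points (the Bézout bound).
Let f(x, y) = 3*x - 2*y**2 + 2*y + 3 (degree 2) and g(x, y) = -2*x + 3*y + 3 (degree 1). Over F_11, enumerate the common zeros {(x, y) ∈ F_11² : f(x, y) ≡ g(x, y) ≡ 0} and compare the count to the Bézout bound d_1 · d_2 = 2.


Common zeros: ∅; count = 0; Bézout bound = 2.

deg(f) = 2, deg(g) = 1, so Bézout bound = 2.
Scan x ∈ F_11. For each x, list the y ∈ F_11 with f(x, y) ≡ 0 and those with g(x, y) ≡ 0 (mod 11); the common zeros in that column are the intersection.
  x = 0: f ≡ 0 at y ∈ ∅; g ≡ 0 at y ∈ {10}; common: ∅.
  x = 1: f ≡ 0 at y ∈ ∅; g ≡ 0 at y ∈ {7}; common: ∅.
  x = 2: f ≡ 0 at y ∈ ∅; g ≡ 0 at y ∈ {4}; common: ∅.
  x = 3: f ≡ 0 at y ∈ {3, 9}; g ≡ 0 at y ∈ {1}; common: ∅.
  x = 4: f ≡ 0 at y ∈ {2, 10}; g ≡ 0 at y ∈ {9}; common: ∅.
  x = 5: f ≡ 0 at y ∈ {5, 7}; g ≡ 0 at y ∈ {6}; common: ∅.
  x = 6: f ≡ 0 at y ∈ ∅; g ≡ 0 at y ∈ {3}; common: ∅.
  x = 7: f ≡ 0 at y ∈ {4, 8}; g ≡ 0 at y ∈ {0}; common: ∅.
  x = 8: f ≡ 0 at y ∈ {6}; g ≡ 0 at y ∈ {8}; common: ∅.
  x = 9: f ≡ 0 at y ∈ ∅; g ≡ 0 at y ∈ {5}; common: ∅.
  x = 10: f ≡ 0 at y ∈ {0, 1}; g ≡ 0 at y ∈ {2}; common: ∅.
Collecting: common zeros = ∅, so the count is 0.
Comparison with the Bézout bound: 0 ≤ 2 = deg(f)·deg(g), as expected for curves with no common component (the affine F_11-count falls short of the bound because intersections may lie at infinity, over extension fields, or carry multiplicity).


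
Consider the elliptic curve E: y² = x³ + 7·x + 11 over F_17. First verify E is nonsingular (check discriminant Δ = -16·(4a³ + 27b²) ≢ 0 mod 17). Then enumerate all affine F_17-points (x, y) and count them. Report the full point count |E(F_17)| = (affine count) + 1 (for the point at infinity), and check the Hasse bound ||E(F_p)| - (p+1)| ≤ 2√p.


Affine points = {(1, 6), (1, 11), (2, 4), (2, 13), (3, 5), (3, 12), (4, 1), (4, 16), (5, 1), (5, 16), (8, 1), (8, 16), (9, 2), (9, 15), (11, 5), (11, 12), (12, 2), (12, 15), (13, 2), (13, 15)}; affine count = 20; |E(F_17)| = 21.

Discriminant check: Δ ∝ 4a³ + 27b² = 4·7³ + 27·11² = 4·343 + 27·121 ≡ 15 (mod 17). Nonzero ⇒ E is nonsingular.
For each x ∈ F_17, compute rhs = x³ + 7·x + 11 mod 17, then count y ∈ F_17 with y² ≡ rhs.
  x = 0: rhs = 11, matching y values: none (0 points).
  x = 1: rhs = 2, matching y values: 6, 11 (2 points).
  x = 2: rhs = 16, matching y values: 4, 13 (2 points).
  x = 3: rhs = 8, matching y values: 5, 12 (2 points).
  x = 4: rhs = 1, matching y values: 1, 16 (2 points).
  x = 5: rhs = 1, matching y values: 1, 16 (2 points).
  x = 6: rhs = 14, matching y values: none (0 points).
  x = 7: rhs = 12, matching y values: none (0 points).
  x = 8: rhs = 1, matching y values: 1, 16 (2 points).
  x = 9: rhs = 4, matching y values: 2, 15 (2 points).
  x = 10: rhs = 10, matching y values: none (0 points).
  x = 11: rhs = 8, matching y values: 5, 12 (2 points).
  x = 12: rhs = 4, matching y values: 2, 15 (2 points).
  x = 13: rhs = 4, matching y values: 2, 15 (2 points).
  x = 14: rhs = 14, matching y values: none (0 points).
  x = 15: rhs = 6, matching y values: none (0 points).
  x = 16: rhs = 3, matching y values: none (0 points).
Total affine count: 20.
Full point count |E(F_17)| = 20 + 1 = 21.
Hasse bound: |21 − (17+1)| = |3| = 3 ≤ 2√17 ≈ 8.2462 ✓.


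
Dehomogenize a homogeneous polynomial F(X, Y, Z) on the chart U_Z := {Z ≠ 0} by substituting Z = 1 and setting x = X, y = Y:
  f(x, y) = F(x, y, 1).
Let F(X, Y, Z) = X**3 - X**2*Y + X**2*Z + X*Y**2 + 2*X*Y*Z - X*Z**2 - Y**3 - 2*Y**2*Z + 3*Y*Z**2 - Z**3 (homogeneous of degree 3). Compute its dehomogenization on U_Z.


f(x, y) = x**3 - x**2*y + x**2 + x*y**2 + 2*x*y - x - y**3 - 2*y**2 + 3*y - 1

On U_Z we set Z = 1. Each monomial c·X^i·Y^j·Z^k in F becomes c·x^i·y^j·1^k = c·x^i·y^j.
Substituting Z = 1: F(X, Y, 1) = x**3 - x**2*y + x**2 + x*y**2 + 2*x*y - x - y**3 - 2*y**2 + 3*y - 1.
Note: deg(f) ≤ deg(F) = 3; strict inequality happens when F is divisible by Z (lost terms).


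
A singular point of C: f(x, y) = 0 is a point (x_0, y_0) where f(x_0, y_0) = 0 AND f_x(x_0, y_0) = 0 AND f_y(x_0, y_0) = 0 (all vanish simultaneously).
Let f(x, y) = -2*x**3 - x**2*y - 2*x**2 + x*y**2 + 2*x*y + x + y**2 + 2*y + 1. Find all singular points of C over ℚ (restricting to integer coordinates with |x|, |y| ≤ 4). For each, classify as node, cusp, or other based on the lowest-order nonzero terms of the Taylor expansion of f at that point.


Singular points: {(0, -1)}; classification: node.

Compute partial derivatives:
  f_x = -6*x**2 - 2*x*y - 4*x + y**2 + 2*y + 1.
  f_y = -x**2 + 2*x*y + 2*x + 2*y + 2.
Scan x_0 ∈ {−4, ..., 4}. For each x_0, f_y(x_0, y) is a polynomial in y; find its integer roots y ∈ {−4, ..., 4}, then test f_x and f at those candidates.
  x = -4: f_y(-4, y) = -6*y - 22; no integer root y with |y| ≤ 4.
  x = -3: f_y(-3, y) = -4*y - 13; no integer root y with |y| ≤ 4.
  x = -2: f_y(-2, y) = -2*y - 6; vanishes at y ∈ {-3}. (-2, -3): f_x = -24 ≠ 0.
  x = -1: f_y(-1, y) = -1; no integer root y with |y| ≤ 4.
  x = 0: f_y(0, y) = 2*y + 2; vanishes at y ∈ {-1}. (0, -1): f_x = 0, f = 0 — SINGULAR.
  x = 1: f_y(1, y) = 4*y + 3; no integer root y with |y| ≤ 4.
  x = 2: f_y(2, y) = 6*y + 2; no integer root y with |y| ≤ 4.
  x = 3: f_y(3, y) = 8*y - 1; no integer root y with |y| ≤ 4.
  x = 4: f_y(4, y) = 10*y - 6; no integer root y with |y| ≤ 4.
Only singular point on the grid: (0, -1).
Classify: substitute x = 0 + u, y = -1 + v and expand: f = -2*u**3 - u**2*v - u**2 + u*v**2 + v**2.
No constant or linear terms (consistent with a singular point). Quadratic part: -u**2 + v**2. Cubic part: -2*u**3 - u**2*v + u*v**2.
The quadratic part v**2 - u**2 = (v − u)(v + u) splits into two distinct linear factors, so there are two distinct tangent lines y − -1 = ±(x − 0) — this is a node (ordinary double point).
Classification: node.


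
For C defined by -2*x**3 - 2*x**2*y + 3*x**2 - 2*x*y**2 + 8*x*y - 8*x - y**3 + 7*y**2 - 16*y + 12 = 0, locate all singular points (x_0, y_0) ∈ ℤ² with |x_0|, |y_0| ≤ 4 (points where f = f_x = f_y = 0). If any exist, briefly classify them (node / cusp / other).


Singular points: {(0, 2)}; classification: node.

Compute partial derivatives:
  f_x = -6*x**2 - 4*x*y + 6*x - 2*y**2 + 8*y - 8.
  f_y = -2*x**2 - 4*x*y + 8*x - 3*y**2 + 14*y - 16.
Scan x_0 ∈ {−4, ..., 4}. For each x_0, f_y(x_0, y) is a polynomial in y; find its integer roots y ∈ {−4, ..., 4}, then test f_x and f at those candidates.
  x = -4: f_y(-4, y) = -3*y**2 + 30*y - 80; no integer root y with |y| ≤ 4.
  x = -3: f_y(-3, y) = -3*y**2 + 26*y - 58; no integer root y with |y| ≤ 4.
  x = -2: f_y(-2, y) = -3*y**2 + 22*y - 40; vanishes at y ∈ {4}. (-2, 4): f_x = -12 ≠ 0.
  x = -1: f_y(-1, y) = -3*y**2 + 18*y - 26; no integer root y with |y| ≤ 4.
  x = 0: f_y(0, y) = -3*y**2 + 14*y - 16; vanishes at y ∈ {2}. (0, 2): f_x = 0, f = 0 — SINGULAR.
  x = 1: f_y(1, y) = -3*y**2 + 10*y - 10; no integer root y with |y| ≤ 4.
  x = 2: f_y(2, y) = -3*y**2 + 6*y - 8; no integer root y with |y| ≤ 4.
  x = 3: f_y(3, y) = -3*y**2 + 2*y - 10; no integer root y with |y| ≤ 4.
  x = 4: f_y(4, y) = -3*y**2 - 2*y - 16; no integer root y with |y| ≤ 4.
Only singular point on the grid: (0, 2).
Classify: substitute x = 0 + u, y = 2 + v and expand: f = -2*u**3 - 2*u**2*v - u**2 - 2*u*v**2 - v**3 + v**2.
No constant or linear terms (consistent with a singular point). Quadratic part: -u**2 + v**2. Cubic part: -2*u**3 - 2*u**2*v - 2*u*v**2 - v**3.
The quadratic part v**2 - u**2 = (v − u)(v + u) splits into two distinct linear factors, so there are two distinct tangent lines y − 2 = ±(x − 0) — this is a node (ordinary double point).
Classification: node.


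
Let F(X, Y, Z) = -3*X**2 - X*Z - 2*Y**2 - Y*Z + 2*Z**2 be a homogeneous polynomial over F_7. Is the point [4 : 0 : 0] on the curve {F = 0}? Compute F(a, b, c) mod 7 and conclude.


F(4,0,0) ≡ 1 (mod 7); P is NOT on the curve.

Evaluate F(4, 0, 0) term-by-term (mod 7).
  -3*X**2 ↦ -3·16·1·1 = -48
  -X*Z ↦ -1·4·1·0 = 0
  -2*Y**2 ↦ -2·1·0·1 = 0
  -Y*Z ↦ -1·1·0·0 = 0
  2*Z**2 ↦ 2·1·1·0 = 0
Sum: F(4, 0, 0) = (-48) + (0) + (0) + (0) + (0) = -48.
Reducing mod 7: -48 ≡ 1 (mod 7).
Since F(a, b, c) ≡ 1 ≠ 0 (mod 7), P does NOT lie on the curve.


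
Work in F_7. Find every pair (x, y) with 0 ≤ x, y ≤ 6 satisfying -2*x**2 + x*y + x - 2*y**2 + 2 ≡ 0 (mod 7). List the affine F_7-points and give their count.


Affine F_7-points: {(0, 1), (0, 6), (1, 1), (1, 3), (2, 4), (4, 4), (4, 5), (6, 5)}; count = 8.

For each of the 49 pairs (x, y) ∈ F_7², evaluate f(x, y) mod 7. Record the zeros.
  x = 0: [0↦2, 1↦0, 2↦1, 3↦5, 4↦5, 5↦1, 6↦0]  zeros at y ∈ {1, 6}
  x = 1: [0↦1, 1↦0, 2↦2, 3↦0, 4↦1, 5↦5, 6↦5]  zeros at y ∈ {1, 3}
  x = 2: [0↦3, 1↦3, 2↦6, 3↦5, 4↦0, 5↦5, 6↦6]  zeros at y ∈ {4}
  x = 3: [0↦1, 1↦2, 2↦6, 3↦6, 4↦2, 5↦1, 6↦3]  zeros at y ∈ ∅
  x = 4: [0↦2, 1↦4, 2↦2, 3↦3, 4↦0, 5↦0, 6↦3]  zeros at y ∈ {4, 5}
  x = 5: [0↦6, 1↦2, 2↦1, 3↦3, 4↦1, 5↦2, 6↦6]  zeros at y ∈ ∅
  x = 6: [0↦6, 1↦3, 2↦3, 3↦6, 4↦5, 5↦0, 6↦5]  zeros at y ∈ {5}
Collecting zeros: affine points = {(0, 1), (0, 6), (1, 1), (1, 3), (2, 4), (4, 4), (4, 5), (6, 5)}.
Total count |C(F_7)_aff| = 8.
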